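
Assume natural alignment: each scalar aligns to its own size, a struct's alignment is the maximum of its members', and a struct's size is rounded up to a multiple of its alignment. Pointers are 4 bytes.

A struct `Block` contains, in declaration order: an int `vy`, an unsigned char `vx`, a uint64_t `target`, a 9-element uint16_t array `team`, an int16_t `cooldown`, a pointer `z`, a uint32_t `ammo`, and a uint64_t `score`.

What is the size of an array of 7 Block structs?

392

@0: vy [4B, align 4] → 4
@4: vx [1B, align 1] → 5
+3 pad (align 8)
@8: target [8B, align 8] → 16
@16: team [18B, align 2] → 34
@34: cooldown [2B, align 2] → 36
@36: z [4B, align 4] → 40
@40: ammo [4B, align 4] → 44
+4 pad (align 8)
@48: score [8B, align 8] → 56
size 56, align 8
array of 7: 7 × 56 = 392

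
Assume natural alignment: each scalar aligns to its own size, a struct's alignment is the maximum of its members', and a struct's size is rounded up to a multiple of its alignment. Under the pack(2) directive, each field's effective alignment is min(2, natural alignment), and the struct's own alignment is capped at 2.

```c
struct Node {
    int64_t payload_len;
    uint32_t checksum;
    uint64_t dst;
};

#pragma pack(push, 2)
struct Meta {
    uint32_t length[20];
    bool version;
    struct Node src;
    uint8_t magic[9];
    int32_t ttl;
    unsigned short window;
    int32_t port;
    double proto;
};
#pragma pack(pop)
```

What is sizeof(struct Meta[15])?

2010

Node: @0: payload_len [8B, align 8] → 8; @8: checksum [4B, align 4] → 12; +4 pad (align 8); @16: dst [8B, align 8] → 24; size 24, align 8
@0: length [80B, align 2] → 80
@80: version [1B, align 1] → 81
+1 pad (align 2)
@82: src [24B, align 2] → 106
@106: magic [9B, align 1] → 115
+1 pad (align 2)
@116: ttl [4B, align 2] → 120
@120: window [2B, align 2] → 122
@122: port [4B, align 2] → 126
@126: proto [8B, align 2] → 134
size 134, align 2
array of 15: 15 × 134 = 2010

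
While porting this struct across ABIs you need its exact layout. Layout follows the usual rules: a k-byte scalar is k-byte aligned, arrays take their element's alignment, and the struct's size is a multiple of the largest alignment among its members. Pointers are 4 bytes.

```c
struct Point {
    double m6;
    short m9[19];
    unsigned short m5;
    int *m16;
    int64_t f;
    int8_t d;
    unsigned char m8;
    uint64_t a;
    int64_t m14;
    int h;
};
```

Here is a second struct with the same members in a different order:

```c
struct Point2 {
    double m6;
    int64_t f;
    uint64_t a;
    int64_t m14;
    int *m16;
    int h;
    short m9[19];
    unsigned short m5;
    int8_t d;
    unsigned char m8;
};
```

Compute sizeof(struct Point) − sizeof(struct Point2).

0..8  m6  (8B, 8-aligned)
8..46  m9  (38B, 2-aligned)
46..48  m5  (2B, 2-aligned)
48..52  m16  (4B, 4-aligned)
52..56  -- padding (4B)
56..64  f  (8B, 8-aligned)
64..65  d  (1B, 1-aligned)
65..66  m8  (1B, 1-aligned)
66..72  -- padding (6B)
72..80  a  (8B, 8-aligned)
80..88  m14  (8B, 8-aligned)
88..92  h  (4B, 4-aligned)
92..96  -- tail padding (4B)
sizeof = 96, alignof = 8
— Point2 —
0..8  m6  (8B, 8-aligned)
8..16  f  (8B, 8-aligned)
16..24  a  (8B, 8-aligned)
24..32  m14  (8B, 8-aligned)
32..36  m16  (4B, 4-aligned)
36..40  h  (4B, 4-aligned)
40..78  m9  (38B, 2-aligned)
78..80  m5  (2B, 2-aligned)
80..81  d  (1B, 1-aligned)
81..82  m8  (1B, 1-aligned)
82..88  -- tail padding (6B)
sizeof = 88, alignof = 8
96 − 88 = 8

8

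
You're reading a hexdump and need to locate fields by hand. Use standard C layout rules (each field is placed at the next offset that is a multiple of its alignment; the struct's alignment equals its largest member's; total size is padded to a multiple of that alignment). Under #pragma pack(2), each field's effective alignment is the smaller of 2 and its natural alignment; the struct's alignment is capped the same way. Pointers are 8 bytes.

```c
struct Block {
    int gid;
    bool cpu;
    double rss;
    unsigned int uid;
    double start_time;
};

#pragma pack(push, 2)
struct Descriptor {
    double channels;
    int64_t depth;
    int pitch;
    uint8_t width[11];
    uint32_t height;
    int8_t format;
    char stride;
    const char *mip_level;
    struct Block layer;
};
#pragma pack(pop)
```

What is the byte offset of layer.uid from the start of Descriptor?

62

Block: @0: gid [4B, align 4] → 4; @4: cpu [1B, align 1] → 5; +3 pad (align 8); @8: rss [8B, align 8] → 16; @16: uid [4B, align 4] → 20; +4 pad (align 8); @24: start_time [8B, align 8] → 32; size 32, align 8
@0: channels [8B, align 2] → 8
@8: depth [8B, align 2] → 16
@16: pitch [4B, align 2] → 20
@20: width [11B, align 1] → 31
+1 pad (align 2)
@32: height [4B, align 2] → 36
@36: format [1B, align 1] → 37
@37: stride [1B, align 1] → 38
@38: mip_level [8B, align 2] → 46
@46: layer [32B, align 2] → 78
within Block: uid at 16
46 + 16 = 62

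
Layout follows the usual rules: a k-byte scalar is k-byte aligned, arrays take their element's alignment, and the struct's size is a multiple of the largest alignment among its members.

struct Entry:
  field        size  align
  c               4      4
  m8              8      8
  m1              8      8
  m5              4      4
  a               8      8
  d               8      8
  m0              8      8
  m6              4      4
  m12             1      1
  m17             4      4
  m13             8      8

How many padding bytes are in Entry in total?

c at 0 (size 4, align 4) → ends 4
pad 4 to align 8 for m8
m8 at 8 (size 8, align 8) → ends 16
m1 at 16 (size 8, align 8) → ends 24
m5 at 24 (size 4, align 4) → ends 28
pad 4 to align 8 for a
a at 32 (size 8, align 8) → ends 40
d at 40 (size 8, align 8) → ends 48
m0 at 48 (size 8, align 8) → ends 56
m6 at 56 (size 4, align 4) → ends 60
m12 at 60 (size 1, align 1) → ends 61
pad 3 to align 4 for m17
m17 at 64 (size 4, align 4) → ends 68
pad 4 to align 8 for m13
m13 at 72 (size 8, align 8) → ends 80
total 80 bytes, alignment 8
data bytes 65, size 80 → padding 15

15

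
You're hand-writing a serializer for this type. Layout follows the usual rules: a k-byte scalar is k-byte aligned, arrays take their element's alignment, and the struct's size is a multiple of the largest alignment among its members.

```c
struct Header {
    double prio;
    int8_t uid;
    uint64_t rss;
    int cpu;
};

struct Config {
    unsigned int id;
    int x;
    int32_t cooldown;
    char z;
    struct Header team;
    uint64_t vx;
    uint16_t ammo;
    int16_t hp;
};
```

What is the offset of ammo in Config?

Header: @0: prio [8B, align 8] → 8; @8: uid [1B, align 1] → 9; +7 pad (align 8); @16: rss [8B, align 8] → 24; @24: cpu [4B, align 4] → 28; +4 tail pad (align 8); size 32, align 8
@0: id [4B, align 4] → 4
@4: x [4B, align 4] → 8
@8: cooldown [4B, align 4] → 12
@12: z [1B, align 1] → 13
+3 pad (align 8)
@16: team [32B, align 8] → 48
@48: vx [8B, align 8] → 56
@56: ammo [2B, align 2] → 58

56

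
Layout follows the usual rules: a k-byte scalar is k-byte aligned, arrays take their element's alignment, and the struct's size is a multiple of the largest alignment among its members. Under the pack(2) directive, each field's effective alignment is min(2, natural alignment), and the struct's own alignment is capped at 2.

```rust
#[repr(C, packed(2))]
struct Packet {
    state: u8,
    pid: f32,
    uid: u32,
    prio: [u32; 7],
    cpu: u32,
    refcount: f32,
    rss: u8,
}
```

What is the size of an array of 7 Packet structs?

336

0..1  state  (1B, 1-aligned)
1..2  -- padding (1B)
2..6  pid  (4B, 2-aligned)
6..10  uid  (4B, 2-aligned)
10..38  prio  (28B, 2-aligned)
38..42  cpu  (4B, 2-aligned)
42..46  refcount  (4B, 2-aligned)
46..47  rss  (1B, 1-aligned)
47..48  -- tail padding (1B)
sizeof = 48, alignof = 2
array of 7: 7 × 48 = 336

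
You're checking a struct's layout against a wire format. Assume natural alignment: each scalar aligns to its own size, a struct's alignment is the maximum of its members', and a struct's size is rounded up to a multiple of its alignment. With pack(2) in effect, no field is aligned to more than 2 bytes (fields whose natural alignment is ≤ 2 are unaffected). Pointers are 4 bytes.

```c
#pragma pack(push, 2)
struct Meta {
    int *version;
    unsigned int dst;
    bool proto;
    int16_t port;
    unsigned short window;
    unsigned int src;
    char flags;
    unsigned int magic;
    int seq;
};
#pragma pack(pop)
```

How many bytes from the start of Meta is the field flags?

0..4  version  (4B, 2-aligned)
4..8  dst  (4B, 2-aligned)
8..9  proto  (1B, 1-aligned)
9..10  -- padding (1B)
10..12  port  (2B, 2-aligned)
12..14  window  (2B, 2-aligned)
14..18  src  (4B, 2-aligned)
18..19  flags  (1B, 1-aligned)

18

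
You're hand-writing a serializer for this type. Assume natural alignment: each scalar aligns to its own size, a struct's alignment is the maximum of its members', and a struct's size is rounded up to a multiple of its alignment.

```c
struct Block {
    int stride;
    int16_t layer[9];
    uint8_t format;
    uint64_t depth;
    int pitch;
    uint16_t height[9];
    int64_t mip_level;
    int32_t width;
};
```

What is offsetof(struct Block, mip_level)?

56

stride at 0 (size 4, align 4) → ends 4
layer at 4 (size 18, align 2) → ends 22
format at 22 (size 1, align 1) → ends 23
pad 1 to align 8 for depth
depth at 24 (size 8, align 8) → ends 32
pitch at 32 (size 4, align 4) → ends 36
height at 36 (size 18, align 2) → ends 54
pad 2 to align 8 for mip_level
mip_level at 56 (size 8, align 8) → ends 64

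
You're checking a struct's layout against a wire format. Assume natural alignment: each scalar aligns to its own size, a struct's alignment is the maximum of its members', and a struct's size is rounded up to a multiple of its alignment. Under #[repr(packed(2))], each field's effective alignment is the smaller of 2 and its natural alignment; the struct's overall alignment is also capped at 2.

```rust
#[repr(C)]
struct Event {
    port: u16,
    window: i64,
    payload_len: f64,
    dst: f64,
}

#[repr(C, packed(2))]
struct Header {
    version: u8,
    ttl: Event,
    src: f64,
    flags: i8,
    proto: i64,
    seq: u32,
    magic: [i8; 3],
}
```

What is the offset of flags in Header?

42

Event: port at 0 (size 2, align 2) → ends 2; pad 6 to align 8 for window; window at 8 (size 8, align 8) → ends 16; payload_len at 16 (size 8, align 8) → ends 24; dst at 24 (size 8, align 8) → ends 32; total 32 bytes, alignment 8
version at 0 (size 1, align 1) → ends 1
pad 1 to align 2 for ttl
ttl at 2 (size 32, align 2) → ends 34
src at 34 (size 8, align 2) → ends 42
flags at 42 (size 1, align 1) → ends 43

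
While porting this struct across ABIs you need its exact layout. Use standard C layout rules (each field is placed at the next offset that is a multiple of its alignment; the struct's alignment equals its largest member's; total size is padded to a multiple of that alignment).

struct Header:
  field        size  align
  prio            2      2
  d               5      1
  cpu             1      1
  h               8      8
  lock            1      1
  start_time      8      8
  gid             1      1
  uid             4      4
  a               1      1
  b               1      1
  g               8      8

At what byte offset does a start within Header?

@0: prio [2B, align 2] → 2
@2: d [5B, align 1] → 7
@7: cpu [1B, align 1] → 8
@8: h [8B, align 8] → 16
@16: lock [1B, align 1] → 17
+7 pad (align 8)
@24: start_time [8B, align 8] → 32
@32: gid [1B, align 1] → 33
+3 pad (align 4)
@36: uid [4B, align 4] → 40
@40: a [1B, align 1] → 41

40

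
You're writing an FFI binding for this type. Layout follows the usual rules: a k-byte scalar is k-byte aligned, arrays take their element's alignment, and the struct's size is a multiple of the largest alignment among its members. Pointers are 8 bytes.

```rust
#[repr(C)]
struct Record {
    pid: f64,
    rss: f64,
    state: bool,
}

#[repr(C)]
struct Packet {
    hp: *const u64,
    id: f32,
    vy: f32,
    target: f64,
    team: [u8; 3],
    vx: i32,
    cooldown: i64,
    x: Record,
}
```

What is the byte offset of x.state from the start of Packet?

56

Record: pid at 0 (size 8, align 8) → ends 8; rss at 8 (size 8, align 8) → ends 16; state at 16 (size 1, align 1) → ends 17; tail pad 7 to reach multiple of 8; total 24 bytes, alignment 8
hp at 0 (size 8, align 8) → ends 8
id at 8 (size 4, align 4) → ends 12
vy at 12 (size 4, align 4) → ends 16
target at 16 (size 8, align 8) → ends 24
team at 24 (size 3, align 1) → ends 27
pad 1 to align 4 for vx
vx at 28 (size 4, align 4) → ends 32
cooldown at 32 (size 8, align 8) → ends 40
x at 40 (size 24, align 8) → ends 64
within Record: state at 16
40 + 16 = 56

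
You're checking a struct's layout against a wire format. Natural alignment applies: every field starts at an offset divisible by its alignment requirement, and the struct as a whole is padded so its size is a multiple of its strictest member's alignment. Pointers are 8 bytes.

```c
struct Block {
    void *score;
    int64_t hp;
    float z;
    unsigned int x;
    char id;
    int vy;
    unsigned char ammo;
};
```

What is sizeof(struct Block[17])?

680

0..8  score  (8B, 8-aligned)
8..16  hp  (8B, 8-aligned)
16..20  z  (4B, 4-aligned)
20..24  x  (4B, 4-aligned)
24..25  id  (1B, 1-aligned)
25..28  -- padding (3B)
28..32  vy  (4B, 4-aligned)
32..33  ammo  (1B, 1-aligned)
33..40  -- tail padding (7B)
sizeof = 40, alignof = 8
array of 17: 17 × 40 = 680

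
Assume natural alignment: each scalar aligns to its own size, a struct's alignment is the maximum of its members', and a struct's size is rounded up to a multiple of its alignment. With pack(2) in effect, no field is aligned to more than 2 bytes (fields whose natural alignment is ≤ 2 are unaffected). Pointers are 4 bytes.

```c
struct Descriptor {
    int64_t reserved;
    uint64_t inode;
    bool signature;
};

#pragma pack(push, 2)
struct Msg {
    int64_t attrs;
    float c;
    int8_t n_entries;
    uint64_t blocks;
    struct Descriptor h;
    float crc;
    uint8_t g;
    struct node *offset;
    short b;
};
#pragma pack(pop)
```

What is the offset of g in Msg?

Descriptor: reserved at 0 (size 8, align 8) → ends 8; inode at 8 (size 8, align 8) → ends 16; signature at 16 (size 1, align 1) → ends 17; tail pad 7 to reach multiple of 8; total 24 bytes, alignment 8
attrs at 0 (size 8, align 2) → ends 8
c at 8 (size 4, align 2) → ends 12
n_entries at 12 (size 1, align 1) → ends 13
pad 1 to align 2 for blocks
blocks at 14 (size 8, align 2) → ends 22
h at 22 (size 24, align 2) → ends 46
crc at 46 (size 4, align 2) → ends 50
g at 50 (size 1, align 1) → ends 51

50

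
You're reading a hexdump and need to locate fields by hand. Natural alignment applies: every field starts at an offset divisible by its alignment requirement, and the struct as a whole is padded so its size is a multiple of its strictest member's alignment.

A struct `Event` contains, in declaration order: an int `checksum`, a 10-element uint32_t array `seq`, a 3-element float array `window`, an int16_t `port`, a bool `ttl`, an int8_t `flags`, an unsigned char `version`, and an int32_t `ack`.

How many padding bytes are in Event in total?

3

0..4  checksum  (4B, 4-aligned)
4..44  seq  (40B, 4-aligned)
44..56  window  (12B, 4-aligned)
56..58  port  (2B, 2-aligned)
58..59  ttl  (1B, 1-aligned)
59..60  flags  (1B, 1-aligned)
60..61  version  (1B, 1-aligned)
61..64  -- padding (3B)
64..68  ack  (4B, 4-aligned)
sizeof = 68, alignof = 4
data bytes 65, size 68 → padding 3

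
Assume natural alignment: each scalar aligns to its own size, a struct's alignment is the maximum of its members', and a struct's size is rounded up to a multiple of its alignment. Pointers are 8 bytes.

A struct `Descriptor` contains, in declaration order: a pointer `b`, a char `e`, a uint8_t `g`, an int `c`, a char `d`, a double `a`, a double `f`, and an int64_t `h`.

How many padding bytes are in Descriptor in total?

9

@0: b [8B, align 8] → 8
@8: e [1B, align 1] → 9
@9: g [1B, align 1] → 10
+2 pad (align 4)
@12: c [4B, align 4] → 16
@16: d [1B, align 1] → 17
+7 pad (align 8)
@24: a [8B, align 8] → 32
@32: f [8B, align 8] → 40
@40: h [8B, align 8] → 48
size 48, align 8
data bytes 39, size 48 → padding 9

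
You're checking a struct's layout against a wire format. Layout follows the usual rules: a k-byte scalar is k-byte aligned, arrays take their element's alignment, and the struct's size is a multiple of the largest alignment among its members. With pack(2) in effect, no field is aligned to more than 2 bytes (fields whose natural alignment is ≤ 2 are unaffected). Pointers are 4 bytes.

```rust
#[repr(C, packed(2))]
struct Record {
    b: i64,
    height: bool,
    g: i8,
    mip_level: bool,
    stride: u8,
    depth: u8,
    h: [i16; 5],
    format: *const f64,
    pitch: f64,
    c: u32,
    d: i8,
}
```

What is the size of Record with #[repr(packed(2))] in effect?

@0: b [8B, align 2] → 8
@8: height [1B, align 1] → 9
@9: g [1B, align 1] → 10
@10: mip_level [1B, align 1] → 11
@11: stride [1B, align 1] → 12
@12: depth [1B, align 1] → 13
+1 pad (align 2)
@14: h [10B, align 2] → 24
@24: format [4B, align 2] → 28
@28: pitch [8B, align 2] → 36
@36: c [4B, align 2] → 40
@40: d [1B, align 1] → 41
+1 tail pad (align 2)
size 42, align 2

42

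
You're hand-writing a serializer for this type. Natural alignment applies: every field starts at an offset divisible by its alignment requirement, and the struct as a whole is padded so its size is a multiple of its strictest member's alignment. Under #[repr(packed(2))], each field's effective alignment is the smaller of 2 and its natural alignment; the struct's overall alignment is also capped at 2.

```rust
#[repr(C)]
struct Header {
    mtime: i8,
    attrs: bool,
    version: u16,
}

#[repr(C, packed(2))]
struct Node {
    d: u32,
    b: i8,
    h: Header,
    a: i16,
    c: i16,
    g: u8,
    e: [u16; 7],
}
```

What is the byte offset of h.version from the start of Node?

Header: mtime at 0 (size 1, align 1) → ends 1; attrs at 1 (size 1, align 1) → ends 2; version at 2 (size 2, align 2) → ends 4; total 4 bytes, alignment 2
d at 0 (size 4, align 2) → ends 4
b at 4 (size 1, align 1) → ends 5
pad 1 to align 2 for h
h at 6 (size 4, align 2) → ends 10
within Header: version at 2
6 + 2 = 8

8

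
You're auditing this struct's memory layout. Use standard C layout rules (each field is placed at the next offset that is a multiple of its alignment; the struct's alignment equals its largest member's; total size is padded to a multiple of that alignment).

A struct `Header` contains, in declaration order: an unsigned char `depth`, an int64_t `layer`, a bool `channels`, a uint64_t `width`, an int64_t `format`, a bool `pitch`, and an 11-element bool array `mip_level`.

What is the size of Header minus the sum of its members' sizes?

18

@0: depth [1B, align 1] → 1
+7 pad (align 8)
@8: layer [8B, align 8] → 16
@16: channels [1B, align 1] → 17
+7 pad (align 8)
@24: width [8B, align 8] → 32
@32: format [8B, align 8] → 40
@40: pitch [1B, align 1] → 41
@41: mip_level [11B, align 1] → 52
+4 tail pad (align 8)
size 56, align 8
data bytes 38, size 56 → padding 18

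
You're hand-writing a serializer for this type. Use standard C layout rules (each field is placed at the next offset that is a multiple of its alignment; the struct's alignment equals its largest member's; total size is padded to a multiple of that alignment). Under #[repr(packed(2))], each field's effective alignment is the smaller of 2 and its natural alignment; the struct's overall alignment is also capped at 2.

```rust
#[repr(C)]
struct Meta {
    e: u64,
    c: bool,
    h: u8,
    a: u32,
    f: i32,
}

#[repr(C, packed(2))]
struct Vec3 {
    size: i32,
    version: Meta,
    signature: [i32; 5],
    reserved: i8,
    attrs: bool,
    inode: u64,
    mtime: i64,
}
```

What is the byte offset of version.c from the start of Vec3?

Meta: @0: e [8B, align 8] → 8; @8: c [1B, align 1] → 9; @9: h [1B, align 1] → 10; +2 pad (align 4); @12: a [4B, align 4] → 16; @16: f [4B, align 4] → 20; +4 tail pad (align 8); size 24, align 8
@0: size [4B, align 2] → 4
@4: version [24B, align 2] → 28
within Meta: c at 8
4 + 8 = 12

12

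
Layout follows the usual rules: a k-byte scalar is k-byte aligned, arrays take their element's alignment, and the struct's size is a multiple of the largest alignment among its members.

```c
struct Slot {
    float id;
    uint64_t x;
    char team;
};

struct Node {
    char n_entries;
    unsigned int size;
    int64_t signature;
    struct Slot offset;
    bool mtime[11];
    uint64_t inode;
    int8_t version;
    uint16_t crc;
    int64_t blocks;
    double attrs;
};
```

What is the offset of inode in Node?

Slot: 0..4  id  (4B, 4-aligned); 4..8  -- padding (4B); 8..16  x  (8B, 8-aligned); 16..17  team  (1B, 1-aligned); 17..24  -- tail padding (7B); sizeof = 24, alignof = 8
0..1  n_entries  (1B, 1-aligned)
1..4  -- padding (3B)
4..8  size  (4B, 4-aligned)
8..16  signature  (8B, 8-aligned)
16..40  offset  (24B, 8-aligned)
40..51  mtime  (11B, 1-aligned)
51..56  -- padding (5B)
56..64  inode  (8B, 8-aligned)

56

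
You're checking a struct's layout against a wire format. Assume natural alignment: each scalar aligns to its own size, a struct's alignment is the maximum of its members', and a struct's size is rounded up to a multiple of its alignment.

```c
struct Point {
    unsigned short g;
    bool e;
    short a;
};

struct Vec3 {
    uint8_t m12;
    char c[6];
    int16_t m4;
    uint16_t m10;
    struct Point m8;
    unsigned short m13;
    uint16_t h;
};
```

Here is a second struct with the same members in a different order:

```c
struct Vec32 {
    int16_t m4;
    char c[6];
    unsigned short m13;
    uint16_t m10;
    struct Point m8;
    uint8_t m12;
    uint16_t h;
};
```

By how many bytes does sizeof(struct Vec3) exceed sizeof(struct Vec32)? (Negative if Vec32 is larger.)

0

Point: @0: g [2B, align 2] → 2; @2: e [1B, align 1] → 3; +1 pad (align 2); @4: a [2B, align 2] → 6; size 6, align 2
@0: m12 [1B, align 1] → 1
@1: c [6B, align 1] → 7
+1 pad (align 2)
@8: m4 [2B, align 2] → 10
@10: m10 [2B, align 2] → 12
@12: m8 [6B, align 2] → 18
@18: m13 [2B, align 2] → 20
@20: h [2B, align 2] → 22
size 22, align 2
— Vec32 —
@0: m4 [2B, align 2] → 2
@2: c [6B, align 1] → 8
@8: m13 [2B, align 2] → 10
@10: m10 [2B, align 2] → 12
@12: m8 [6B, align 2] → 18
@18: m12 [1B, align 1] → 19
+1 pad (align 2)
@20: h [2B, align 2] → 22
size 22, align 2
22 − 22 = 0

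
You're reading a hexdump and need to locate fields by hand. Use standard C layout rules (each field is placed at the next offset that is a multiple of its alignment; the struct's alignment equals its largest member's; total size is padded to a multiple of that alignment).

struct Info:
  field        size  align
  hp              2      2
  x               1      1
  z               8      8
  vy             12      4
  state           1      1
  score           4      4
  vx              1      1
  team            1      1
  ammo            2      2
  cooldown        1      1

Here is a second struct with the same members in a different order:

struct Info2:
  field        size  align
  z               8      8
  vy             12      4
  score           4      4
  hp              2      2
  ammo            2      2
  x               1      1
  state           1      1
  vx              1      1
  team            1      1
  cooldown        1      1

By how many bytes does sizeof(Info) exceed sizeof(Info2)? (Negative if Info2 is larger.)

@0: hp [2B, align 2] → 2
@2: x [1B, align 1] → 3
+5 pad (align 8)
@8: z [8B, align 8] → 16
@16: vy [12B, align 4] → 28
@28: state [1B, align 1] → 29
+3 pad (align 4)
@32: score [4B, align 4] → 36
@36: vx [1B, align 1] → 37
@37: team [1B, align 1] → 38
@38: ammo [2B, align 2] → 40
@40: cooldown [1B, align 1] → 41
+7 tail pad (align 8)
size 48, align 8
— Info2 —
@0: z [8B, align 8] → 8
@8: vy [12B, align 4] → 20
@20: score [4B, align 4] → 24
@24: hp [2B, align 2] → 26
@26: ammo [2B, align 2] → 28
@28: x [1B, align 1] → 29
@29: state [1B, align 1] → 30
@30: vx [1B, align 1] → 31
@31: team [1B, align 1] → 32
@32: cooldown [1B, align 1] → 33
+7 tail pad (align 8)
size 40, align 8
48 − 40 = 8

8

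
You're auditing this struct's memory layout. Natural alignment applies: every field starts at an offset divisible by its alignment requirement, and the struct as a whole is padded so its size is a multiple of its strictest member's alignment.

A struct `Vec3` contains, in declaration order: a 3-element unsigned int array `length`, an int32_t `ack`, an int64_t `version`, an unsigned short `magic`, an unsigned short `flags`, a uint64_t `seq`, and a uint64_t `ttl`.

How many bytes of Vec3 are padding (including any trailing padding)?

length at 0 (size 12, align 4) → ends 12
ack at 12 (size 4, align 4) → ends 16
version at 16 (size 8, align 8) → ends 24
magic at 24 (size 2, align 2) → ends 26
flags at 26 (size 2, align 2) → ends 28
pad 4 to align 8 for seq
seq at 32 (size 8, align 8) → ends 40
ttl at 40 (size 8, align 8) → ends 48
total 48 bytes, alignment 8
data bytes 44, size 48 → padding 4

4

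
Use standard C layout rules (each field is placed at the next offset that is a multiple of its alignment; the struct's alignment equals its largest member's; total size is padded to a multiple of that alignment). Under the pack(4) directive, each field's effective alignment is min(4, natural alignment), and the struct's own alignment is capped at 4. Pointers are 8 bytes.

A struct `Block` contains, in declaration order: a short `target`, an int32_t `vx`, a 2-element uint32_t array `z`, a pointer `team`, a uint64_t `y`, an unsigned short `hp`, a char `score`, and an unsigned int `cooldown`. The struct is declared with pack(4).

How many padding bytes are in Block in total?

3

@0: target [2B, align 2] → 2
+2 pad (align 4)
@4: vx [4B, align 4] → 8
@8: z [8B, align 4] → 16
@16: team [8B, align 4] → 24
@24: y [8B, align 4] → 32
@32: hp [2B, align 2] → 34
@34: score [1B, align 1] → 35
+1 pad (align 4)
@36: cooldown [4B, align 4] → 40
size 40, align 4
data bytes 37, size 40 → padding 3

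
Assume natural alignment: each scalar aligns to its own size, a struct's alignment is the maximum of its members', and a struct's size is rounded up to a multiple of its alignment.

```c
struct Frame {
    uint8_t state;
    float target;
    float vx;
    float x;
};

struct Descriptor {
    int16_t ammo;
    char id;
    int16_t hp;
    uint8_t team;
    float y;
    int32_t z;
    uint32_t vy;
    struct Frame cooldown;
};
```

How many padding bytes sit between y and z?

0

Frame: 0..1  state  (1B, 1-aligned); 1..4  -- padding (3B); 4..8  target  (4B, 4-aligned); 8..12  vx  (4B, 4-aligned); 12..16  x  (4B, 4-aligned); sizeof = 16, alignof = 4
0..2  ammo  (2B, 2-aligned)
2..3  id  (1B, 1-aligned)
3..4  -- padding (1B)
4..6  hp  (2B, 2-aligned)
6..7  team  (1B, 1-aligned)
7..8  -- padding (1B)
8..12  y  (4B, 4-aligned)
12..16  z  (4B, 4-aligned)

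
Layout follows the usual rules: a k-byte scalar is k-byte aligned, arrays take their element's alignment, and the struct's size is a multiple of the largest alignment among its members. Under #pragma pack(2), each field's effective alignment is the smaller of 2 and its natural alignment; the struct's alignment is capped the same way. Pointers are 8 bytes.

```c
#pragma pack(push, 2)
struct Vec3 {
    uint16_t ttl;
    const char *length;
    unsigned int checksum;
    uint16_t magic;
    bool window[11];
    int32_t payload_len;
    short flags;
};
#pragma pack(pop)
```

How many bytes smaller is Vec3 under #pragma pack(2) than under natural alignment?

14

natural layout:
  ttl at 0 (size 2, align 2) → ends 2
  pad 6 to align 8 for length
  length at 8 (size 8, align 8) → ends 16
  checksum at 16 (size 4, align 4) → ends 20
  magic at 20 (size 2, align 2) → ends 22
  window at 22 (size 11, align 1) → ends 33
  pad 3 to align 4 for payload_len
  payload_len at 36 (size 4, align 4) → ends 40
  flags at 40 (size 2, align 2) → ends 42
  tail pad 6 to reach multiple of 8
  total 48 bytes, alignment 8
packed(2) layout:
  ttl at 0 (size 2, align 2) → ends 2
  length at 2 (size 8, align 2) → ends 10
  checksum at 10 (size 4, align 2) → ends 14
  magic at 14 (size 2, align 2) → ends 16
  window at 16 (size 11, align 1) → ends 27
  pad 1 to align 2 for payload_len
  payload_len at 28 (size 4, align 2) → ends 32
  flags at 32 (size 2, align 2) → ends 34
  total 34 bytes, alignment 2
48 − 34 = 14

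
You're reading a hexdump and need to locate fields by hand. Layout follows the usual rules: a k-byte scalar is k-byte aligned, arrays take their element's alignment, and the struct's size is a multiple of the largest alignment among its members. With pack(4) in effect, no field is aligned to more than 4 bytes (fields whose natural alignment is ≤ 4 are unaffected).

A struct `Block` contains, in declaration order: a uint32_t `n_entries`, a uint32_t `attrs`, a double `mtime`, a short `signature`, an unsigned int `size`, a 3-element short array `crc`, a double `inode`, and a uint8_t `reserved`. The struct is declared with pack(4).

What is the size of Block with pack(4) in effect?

44

@0: n_entries [4B, align 4] → 4
@4: attrs [4B, align 4] → 8
@8: mtime [8B, align 4] → 16
@16: signature [2B, align 2] → 18
+2 pad (align 4)
@20: size [4B, align 4] → 24
@24: crc [6B, align 2] → 30
+2 pad (align 4)
@32: inode [8B, align 4] → 40
@40: reserved [1B, align 1] → 41
+3 tail pad (align 4)
size 44, align 4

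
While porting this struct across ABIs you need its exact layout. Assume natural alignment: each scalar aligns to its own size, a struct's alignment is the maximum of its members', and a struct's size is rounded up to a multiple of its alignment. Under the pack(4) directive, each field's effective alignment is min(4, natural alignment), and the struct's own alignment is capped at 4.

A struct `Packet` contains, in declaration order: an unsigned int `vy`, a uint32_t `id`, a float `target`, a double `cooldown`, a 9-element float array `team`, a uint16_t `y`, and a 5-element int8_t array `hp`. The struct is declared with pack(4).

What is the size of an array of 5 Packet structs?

320

0..4  vy  (4B, 4-aligned)
4..8  id  (4B, 4-aligned)
8..12  target  (4B, 4-aligned)
12..20  cooldown  (8B, 4-aligned)
20..56  team  (36B, 4-aligned)
56..58  y  (2B, 2-aligned)
58..63  hp  (5B, 1-aligned)
63..64  -- tail padding (1B)
sizeof = 64, alignof = 4
array of 5: 5 × 64 = 320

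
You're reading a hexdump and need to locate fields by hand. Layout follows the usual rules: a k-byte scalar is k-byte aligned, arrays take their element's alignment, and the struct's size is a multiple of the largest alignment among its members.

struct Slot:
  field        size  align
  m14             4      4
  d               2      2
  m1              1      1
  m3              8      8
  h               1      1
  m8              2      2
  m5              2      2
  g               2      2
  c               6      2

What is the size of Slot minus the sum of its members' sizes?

@0: m14 [4B, align 4] → 4
@4: d [2B, align 2] → 6
@6: m1 [1B, align 1] → 7
+1 pad (align 8)
@8: m3 [8B, align 8] → 16
@16: h [1B, align 1] → 17
+1 pad (align 2)
@18: m8 [2B, align 2] → 20
@20: m5 [2B, align 2] → 22
@22: g [2B, align 2] → 24
@24: c [6B, align 2] → 30
+2 tail pad (align 8)
size 32, align 8
data bytes 28, size 32 → padding 4

4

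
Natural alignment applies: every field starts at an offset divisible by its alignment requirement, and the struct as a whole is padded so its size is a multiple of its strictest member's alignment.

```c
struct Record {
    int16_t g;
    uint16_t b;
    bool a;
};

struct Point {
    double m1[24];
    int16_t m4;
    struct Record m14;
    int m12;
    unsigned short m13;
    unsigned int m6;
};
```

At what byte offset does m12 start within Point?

200

Record: @0: g [2B, align 2] → 2; @2: b [2B, align 2] → 4; @4: a [1B, align 1] → 5; +1 tail pad (align 2); size 6, align 2
@0: m1 [192B, align 8] → 192
@192: m4 [2B, align 2] → 194
@194: m14 [6B, align 2] → 200
@200: m12 [4B, align 4] → 204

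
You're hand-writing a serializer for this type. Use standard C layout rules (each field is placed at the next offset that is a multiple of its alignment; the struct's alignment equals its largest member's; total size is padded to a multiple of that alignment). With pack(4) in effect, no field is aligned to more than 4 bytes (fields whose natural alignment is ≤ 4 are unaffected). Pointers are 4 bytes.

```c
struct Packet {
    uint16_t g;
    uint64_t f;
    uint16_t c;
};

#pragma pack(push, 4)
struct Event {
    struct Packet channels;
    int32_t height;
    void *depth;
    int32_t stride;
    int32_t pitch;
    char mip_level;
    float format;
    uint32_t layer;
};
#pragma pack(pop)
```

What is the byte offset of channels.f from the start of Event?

8

Packet: @0: g [2B, align 2] → 2; +6 pad (align 8); @8: f [8B, align 8] → 16; @16: c [2B, align 2] → 18; +6 tail pad (align 8); size 24, align 8
@0: channels [24B, align 4] → 24
within Packet: f at 8
0 + 8 = 8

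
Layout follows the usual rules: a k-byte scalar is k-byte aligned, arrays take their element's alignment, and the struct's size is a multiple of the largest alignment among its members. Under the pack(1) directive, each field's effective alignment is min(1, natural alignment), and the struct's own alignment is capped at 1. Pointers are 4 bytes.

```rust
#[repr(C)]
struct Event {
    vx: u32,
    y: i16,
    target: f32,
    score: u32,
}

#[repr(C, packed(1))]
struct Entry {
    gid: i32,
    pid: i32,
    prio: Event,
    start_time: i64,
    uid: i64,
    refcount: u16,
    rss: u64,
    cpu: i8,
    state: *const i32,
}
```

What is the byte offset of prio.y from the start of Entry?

12

Event: 0..4  vx  (4B, 4-aligned); 4..6  y  (2B, 2-aligned); 6..8  -- padding (2B); 8..12  target  (4B, 4-aligned); 12..16  score  (4B, 4-aligned); sizeof = 16, alignof = 4
0..4  gid  (4B, 1-aligned)
4..8  pid  (4B, 1-aligned)
8..24  prio  (16B, 1-aligned)
within Event: y at 4
8 + 4 = 12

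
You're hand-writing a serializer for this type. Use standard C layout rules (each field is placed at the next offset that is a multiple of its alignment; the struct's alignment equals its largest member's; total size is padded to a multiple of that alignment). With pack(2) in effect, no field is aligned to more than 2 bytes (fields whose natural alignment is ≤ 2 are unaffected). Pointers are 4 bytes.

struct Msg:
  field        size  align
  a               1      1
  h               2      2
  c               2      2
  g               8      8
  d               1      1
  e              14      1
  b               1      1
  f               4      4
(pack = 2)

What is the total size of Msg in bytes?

0..1  a  (1B, 1-aligned)
1..2  -- padding (1B)
2..4  h  (2B, 2-aligned)
4..6  c  (2B, 2-aligned)
6..14  g  (8B, 2-aligned)
14..15  d  (1B, 1-aligned)
15..29  e  (14B, 1-aligned)
29..30  b  (1B, 1-aligned)
30..34  f  (4B, 2-aligned)
sizeof = 34, alignof = 2

34 bytes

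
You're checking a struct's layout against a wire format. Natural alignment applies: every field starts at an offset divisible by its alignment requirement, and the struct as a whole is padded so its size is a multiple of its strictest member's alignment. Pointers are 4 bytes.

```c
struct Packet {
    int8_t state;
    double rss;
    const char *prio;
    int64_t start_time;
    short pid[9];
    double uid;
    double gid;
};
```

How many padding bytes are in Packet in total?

@0: state [1B, align 1] → 1
+7 pad (align 8)
@8: rss [8B, align 8] → 16
@16: prio [4B, align 4] → 20
+4 pad (align 8)
@24: start_time [8B, align 8] → 32
@32: pid [18B, align 2] → 50
+6 pad (align 8)
@56: uid [8B, align 8] → 64
@64: gid [8B, align 8] → 72
size 72, align 8
data bytes 55, size 72 → padding 17

17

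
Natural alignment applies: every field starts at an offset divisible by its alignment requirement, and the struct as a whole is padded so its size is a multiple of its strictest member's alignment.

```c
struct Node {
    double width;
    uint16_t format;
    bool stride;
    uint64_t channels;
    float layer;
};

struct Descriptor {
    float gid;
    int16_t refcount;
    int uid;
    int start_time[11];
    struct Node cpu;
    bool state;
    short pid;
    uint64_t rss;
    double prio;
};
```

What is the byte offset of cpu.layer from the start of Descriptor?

Node: 0..8  width  (8B, 8-aligned); 8..10  format  (2B, 2-aligned); 10..11  stride  (1B, 1-aligned); 11..16  -- padding (5B); 16..24  channels  (8B, 8-aligned); 24..28  layer  (4B, 4-aligned); 28..32  -- tail padding (4B); sizeof = 32, alignof = 8
0..4  gid  (4B, 4-aligned)
4..6  refcount  (2B, 2-aligned)
6..8  -- padding (2B)
8..12  uid  (4B, 4-aligned)
12..56  start_time  (44B, 4-aligned)
56..88  cpu  (32B, 8-aligned)
within Node: layer at 24
56 + 24 = 80

80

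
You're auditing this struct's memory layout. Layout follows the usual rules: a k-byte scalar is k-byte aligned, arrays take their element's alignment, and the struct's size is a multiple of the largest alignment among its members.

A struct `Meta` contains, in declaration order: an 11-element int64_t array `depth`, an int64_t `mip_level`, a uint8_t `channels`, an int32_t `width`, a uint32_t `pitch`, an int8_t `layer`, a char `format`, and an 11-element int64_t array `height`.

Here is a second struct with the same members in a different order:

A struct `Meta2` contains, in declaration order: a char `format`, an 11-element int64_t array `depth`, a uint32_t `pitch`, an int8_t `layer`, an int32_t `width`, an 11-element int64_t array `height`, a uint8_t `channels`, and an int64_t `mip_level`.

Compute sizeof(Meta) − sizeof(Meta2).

depth at 0 (size 88, align 8) → ends 88
mip_level at 88 (size 8, align 8) → ends 96
channels at 96 (size 1, align 1) → ends 97
pad 3 to align 4 for width
width at 100 (size 4, align 4) → ends 104
pitch at 104 (size 4, align 4) → ends 108
layer at 108 (size 1, align 1) → ends 109
format at 109 (size 1, align 1) → ends 110
pad 2 to align 8 for height
height at 112 (size 88, align 8) → ends 200
total 200 bytes, alignment 8
— Meta2 —
format at 0 (size 1, align 1) → ends 1
pad 7 to align 8 for depth
depth at 8 (size 88, align 8) → ends 96
pitch at 96 (size 4, align 4) → ends 100
layer at 100 (size 1, align 1) → ends 101
pad 3 to align 4 for width
width at 104 (size 4, align 4) → ends 108
pad 4 to align 8 for height
height at 112 (size 88, align 8) → ends 200
channels at 200 (size 1, align 1) → ends 201
pad 7 to align 8 for mip_level
mip_level at 208 (size 8, align 8) → ends 216
total 216 bytes, alignment 8
200 − 216 = -16

-16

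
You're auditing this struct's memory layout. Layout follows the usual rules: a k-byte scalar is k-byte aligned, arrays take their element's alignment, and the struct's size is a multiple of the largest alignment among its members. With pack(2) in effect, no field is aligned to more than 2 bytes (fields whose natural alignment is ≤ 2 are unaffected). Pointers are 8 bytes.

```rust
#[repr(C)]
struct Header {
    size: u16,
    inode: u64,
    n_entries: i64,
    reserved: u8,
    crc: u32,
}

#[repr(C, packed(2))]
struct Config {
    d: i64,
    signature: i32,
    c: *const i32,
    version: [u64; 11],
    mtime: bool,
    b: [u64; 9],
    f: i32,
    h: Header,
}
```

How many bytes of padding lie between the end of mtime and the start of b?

Header: size at 0 (size 2, align 2) → ends 2; pad 6 to align 8 for inode; inode at 8 (size 8, align 8) → ends 16; n_entries at 16 (size 8, align 8) → ends 24; reserved at 24 (size 1, align 1) → ends 25; pad 3 to align 4 for crc; crc at 28 (size 4, align 4) → ends 32; total 32 bytes, alignment 8
d at 0 (size 8, align 2) → ends 8
signature at 8 (size 4, align 2) → ends 12
c at 12 (size 8, align 2) → ends 20
version at 20 (size 88, align 2) → ends 108
mtime at 108 (size 1, align 1) → ends 109
pad 1 to align 2 for b
b at 110 (size 72, align 2) → ends 182

1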